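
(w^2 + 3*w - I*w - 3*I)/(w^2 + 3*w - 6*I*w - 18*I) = (w - I)/(w - 6*I)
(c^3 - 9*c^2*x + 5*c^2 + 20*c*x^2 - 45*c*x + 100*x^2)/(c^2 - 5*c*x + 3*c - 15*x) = (c^2 - 4*c*x + 5*c - 20*x)/(c + 3)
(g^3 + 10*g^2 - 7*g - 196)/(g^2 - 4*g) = g + 14 + 49/g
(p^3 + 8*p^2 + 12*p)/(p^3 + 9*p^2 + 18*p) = (p + 2)/(p + 3)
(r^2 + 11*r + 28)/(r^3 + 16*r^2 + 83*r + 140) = 1/(r + 5)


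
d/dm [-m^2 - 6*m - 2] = -2*m - 6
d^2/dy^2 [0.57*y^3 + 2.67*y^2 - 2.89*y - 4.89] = 3.42*y + 5.34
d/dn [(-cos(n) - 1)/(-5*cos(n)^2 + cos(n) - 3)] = (-5*sin(n)^2 + 10*cos(n) + 1)*sin(n)/(5*sin(n)^2 + cos(n) - 8)^2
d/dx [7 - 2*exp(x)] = -2*exp(x)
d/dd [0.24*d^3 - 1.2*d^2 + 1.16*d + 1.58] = 0.72*d^2 - 2.4*d + 1.16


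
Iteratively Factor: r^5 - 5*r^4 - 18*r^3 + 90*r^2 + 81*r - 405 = (r + 3)*(r^4 - 8*r^3 + 6*r^2 + 72*r - 135) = (r - 3)*(r + 3)*(r^3 - 5*r^2 - 9*r + 45) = (r - 3)^2*(r + 3)*(r^2 - 2*r - 15) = (r - 3)^2*(r + 3)^2*(r - 5)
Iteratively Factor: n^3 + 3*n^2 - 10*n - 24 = (n + 2)*(n^2 + n - 12) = (n - 3)*(n + 2)*(n + 4)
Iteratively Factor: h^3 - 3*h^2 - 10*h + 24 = (h - 2)*(h^2 - h - 12) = (h - 2)*(h + 3)*(h - 4)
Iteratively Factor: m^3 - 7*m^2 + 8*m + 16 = (m + 1)*(m^2 - 8*m + 16) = (m - 4)*(m + 1)*(m - 4)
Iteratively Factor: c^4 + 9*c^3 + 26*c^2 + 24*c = (c + 2)*(c^3 + 7*c^2 + 12*c) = (c + 2)*(c + 3)*(c^2 + 4*c) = c*(c + 2)*(c + 3)*(c + 4)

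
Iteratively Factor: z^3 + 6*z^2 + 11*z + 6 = (z + 1)*(z^2 + 5*z + 6) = (z + 1)*(z + 3)*(z + 2)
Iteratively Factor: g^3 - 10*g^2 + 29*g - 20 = (g - 4)*(g^2 - 6*g + 5) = (g - 4)*(g - 1)*(g - 5)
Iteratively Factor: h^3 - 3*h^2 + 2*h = (h)*(h^2 - 3*h + 2) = h*(h - 1)*(h - 2)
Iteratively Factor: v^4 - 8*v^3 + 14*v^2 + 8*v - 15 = (v - 1)*(v^3 - 7*v^2 + 7*v + 15) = (v - 1)*(v + 1)*(v^2 - 8*v + 15) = (v - 3)*(v - 1)*(v + 1)*(v - 5)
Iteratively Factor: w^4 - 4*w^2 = (w)*(w^3 - 4*w) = w*(w + 2)*(w^2 - 2*w) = w*(w - 2)*(w + 2)*(w)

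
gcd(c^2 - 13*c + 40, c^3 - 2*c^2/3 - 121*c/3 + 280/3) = c - 5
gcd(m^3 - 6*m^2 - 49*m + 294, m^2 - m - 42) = m - 7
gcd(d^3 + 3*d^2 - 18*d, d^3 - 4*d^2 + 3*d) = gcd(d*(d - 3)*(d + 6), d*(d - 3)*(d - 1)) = d^2 - 3*d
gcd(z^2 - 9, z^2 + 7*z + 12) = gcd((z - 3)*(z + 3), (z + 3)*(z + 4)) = z + 3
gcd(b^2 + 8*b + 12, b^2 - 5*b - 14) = b + 2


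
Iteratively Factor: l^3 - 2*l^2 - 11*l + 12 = (l + 3)*(l^2 - 5*l + 4) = (l - 1)*(l + 3)*(l - 4)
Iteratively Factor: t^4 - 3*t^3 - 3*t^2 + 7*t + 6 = (t - 3)*(t^3 - 3*t - 2) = (t - 3)*(t + 1)*(t^2 - t - 2) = (t - 3)*(t - 2)*(t + 1)*(t + 1)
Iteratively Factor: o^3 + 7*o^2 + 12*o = (o + 3)*(o^2 + 4*o) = (o + 3)*(o + 4)*(o)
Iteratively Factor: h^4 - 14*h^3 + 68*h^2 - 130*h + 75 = (h - 5)*(h^3 - 9*h^2 + 23*h - 15) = (h - 5)*(h - 3)*(h^2 - 6*h + 5) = (h - 5)^2*(h - 3)*(h - 1)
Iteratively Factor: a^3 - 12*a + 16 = (a + 4)*(a^2 - 4*a + 4) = (a - 2)*(a + 4)*(a - 2)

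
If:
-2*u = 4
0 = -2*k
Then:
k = 0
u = -2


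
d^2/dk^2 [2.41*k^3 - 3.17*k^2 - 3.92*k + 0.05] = 14.46*k - 6.34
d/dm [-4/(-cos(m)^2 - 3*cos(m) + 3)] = 4*(2*cos(m) + 3)*sin(m)/(cos(m)^2 + 3*cos(m) - 3)^2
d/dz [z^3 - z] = 3*z^2 - 1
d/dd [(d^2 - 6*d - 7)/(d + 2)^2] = 2*(5*d + 1)/(d^3 + 6*d^2 + 12*d + 8)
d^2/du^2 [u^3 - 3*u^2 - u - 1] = 6*u - 6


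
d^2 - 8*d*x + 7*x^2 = (d - 7*x)*(d - x)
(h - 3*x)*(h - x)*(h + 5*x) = h^3 + h^2*x - 17*h*x^2 + 15*x^3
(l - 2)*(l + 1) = l^2 - l - 2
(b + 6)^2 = b^2 + 12*b + 36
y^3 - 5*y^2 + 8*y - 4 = (y - 2)^2*(y - 1)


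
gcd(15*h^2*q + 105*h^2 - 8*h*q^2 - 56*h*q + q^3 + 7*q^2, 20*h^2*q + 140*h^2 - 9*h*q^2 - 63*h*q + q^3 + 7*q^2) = -5*h*q - 35*h + q^2 + 7*q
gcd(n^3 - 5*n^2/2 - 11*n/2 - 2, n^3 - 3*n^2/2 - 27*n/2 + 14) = n - 4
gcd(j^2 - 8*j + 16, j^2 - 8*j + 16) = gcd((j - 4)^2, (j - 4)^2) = j^2 - 8*j + 16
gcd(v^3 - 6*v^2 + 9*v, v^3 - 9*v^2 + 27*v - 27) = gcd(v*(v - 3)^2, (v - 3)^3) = v^2 - 6*v + 9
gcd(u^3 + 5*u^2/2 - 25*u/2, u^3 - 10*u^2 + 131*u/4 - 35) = u - 5/2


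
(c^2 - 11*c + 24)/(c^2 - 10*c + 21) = (c - 8)/(c - 7)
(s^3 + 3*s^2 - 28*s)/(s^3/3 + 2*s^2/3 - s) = 3*(s^2 + 3*s - 28)/(s^2 + 2*s - 3)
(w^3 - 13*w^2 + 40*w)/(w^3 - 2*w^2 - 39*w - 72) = w*(w - 5)/(w^2 + 6*w + 9)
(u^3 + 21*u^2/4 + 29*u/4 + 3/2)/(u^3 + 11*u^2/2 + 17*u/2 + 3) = (4*u + 1)/(2*(2*u + 1))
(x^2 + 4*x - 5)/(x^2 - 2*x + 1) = (x + 5)/(x - 1)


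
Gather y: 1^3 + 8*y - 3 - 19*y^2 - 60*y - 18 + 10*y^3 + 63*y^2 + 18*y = 10*y^3 + 44*y^2 - 34*y - 20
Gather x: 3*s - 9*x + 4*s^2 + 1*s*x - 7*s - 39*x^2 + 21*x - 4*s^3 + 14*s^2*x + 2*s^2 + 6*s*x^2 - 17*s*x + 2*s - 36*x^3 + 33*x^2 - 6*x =-4*s^3 + 6*s^2 - 2*s - 36*x^3 + x^2*(6*s - 6) + x*(14*s^2 - 16*s + 6)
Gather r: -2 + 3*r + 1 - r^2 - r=-r^2 + 2*r - 1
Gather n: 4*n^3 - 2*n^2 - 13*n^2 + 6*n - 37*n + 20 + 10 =4*n^3 - 15*n^2 - 31*n + 30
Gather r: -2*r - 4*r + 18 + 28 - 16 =30 - 6*r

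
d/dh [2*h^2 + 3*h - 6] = 4*h + 3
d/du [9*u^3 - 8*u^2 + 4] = u*(27*u - 16)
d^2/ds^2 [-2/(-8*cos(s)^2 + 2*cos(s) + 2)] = (64*sin(s)^4 - 49*sin(s)^2 + 14*cos(s) - 3*cos(3*s) - 25)/(4*sin(s)^2 + cos(s) - 3)^3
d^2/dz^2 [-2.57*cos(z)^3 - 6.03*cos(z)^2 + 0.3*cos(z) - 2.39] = 1.6275*cos(z) + 12.06*cos(2*z) + 5.7825*cos(3*z)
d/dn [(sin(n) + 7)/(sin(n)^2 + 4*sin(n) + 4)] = -(sin(n) + 12)*cos(n)/(sin(n) + 2)^3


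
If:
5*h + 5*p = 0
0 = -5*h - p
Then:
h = 0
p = 0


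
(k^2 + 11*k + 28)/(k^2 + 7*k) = (k + 4)/k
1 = 1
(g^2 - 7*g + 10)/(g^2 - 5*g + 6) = (g - 5)/(g - 3)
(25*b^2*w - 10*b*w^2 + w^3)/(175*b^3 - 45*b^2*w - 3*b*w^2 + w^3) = w/(7*b + w)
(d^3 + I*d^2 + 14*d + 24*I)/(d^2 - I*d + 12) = d + 2*I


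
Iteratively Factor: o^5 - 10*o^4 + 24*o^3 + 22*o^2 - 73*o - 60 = (o + 1)*(o^4 - 11*o^3 + 35*o^2 - 13*o - 60) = (o + 1)^2*(o^3 - 12*o^2 + 47*o - 60) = (o - 5)*(o + 1)^2*(o^2 - 7*o + 12) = (o - 5)*(o - 3)*(o + 1)^2*(o - 4)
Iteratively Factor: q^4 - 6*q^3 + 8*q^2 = (q - 2)*(q^3 - 4*q^2) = q*(q - 2)*(q^2 - 4*q) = q*(q - 4)*(q - 2)*(q)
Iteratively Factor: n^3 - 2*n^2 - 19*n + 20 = (n + 4)*(n^2 - 6*n + 5) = (n - 1)*(n + 4)*(n - 5)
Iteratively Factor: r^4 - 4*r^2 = (r)*(r^3 - 4*r) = r*(r + 2)*(r^2 - 2*r) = r*(r - 2)*(r + 2)*(r)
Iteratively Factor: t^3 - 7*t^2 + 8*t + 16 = (t - 4)*(t^2 - 3*t - 4) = (t - 4)*(t + 1)*(t - 4)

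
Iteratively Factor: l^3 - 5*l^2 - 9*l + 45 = (l - 5)*(l^2 - 9) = (l - 5)*(l - 3)*(l + 3)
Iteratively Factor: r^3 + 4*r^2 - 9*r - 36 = (r + 4)*(r^2 - 9) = (r - 3)*(r + 4)*(r + 3)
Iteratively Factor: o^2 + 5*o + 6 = (o + 2)*(o + 3)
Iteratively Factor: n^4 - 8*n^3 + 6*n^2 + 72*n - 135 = (n - 5)*(n^3 - 3*n^2 - 9*n + 27) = (n - 5)*(n - 3)*(n^2 - 9) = (n - 5)*(n - 3)^2*(n + 3)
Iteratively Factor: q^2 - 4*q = (q)*(q - 4)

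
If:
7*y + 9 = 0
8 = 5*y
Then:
No Solution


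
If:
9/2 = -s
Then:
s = -9/2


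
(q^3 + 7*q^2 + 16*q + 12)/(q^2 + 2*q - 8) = (q^3 + 7*q^2 + 16*q + 12)/(q^2 + 2*q - 8)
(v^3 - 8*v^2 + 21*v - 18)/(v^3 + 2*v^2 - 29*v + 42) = (v - 3)/(v + 7)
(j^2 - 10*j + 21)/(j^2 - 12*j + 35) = (j - 3)/(j - 5)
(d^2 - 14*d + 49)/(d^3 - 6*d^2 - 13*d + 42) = (d - 7)/(d^2 + d - 6)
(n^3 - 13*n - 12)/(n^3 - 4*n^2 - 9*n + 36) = (n + 1)/(n - 3)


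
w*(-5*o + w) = -5*o*w + w^2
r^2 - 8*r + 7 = (r - 7)*(r - 1)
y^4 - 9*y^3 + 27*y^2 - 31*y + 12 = (y - 4)*(y - 3)*(y - 1)^2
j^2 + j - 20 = (j - 4)*(j + 5)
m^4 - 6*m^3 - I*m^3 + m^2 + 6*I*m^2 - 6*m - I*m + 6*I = (m - 6)*(m - I)^2*(m + I)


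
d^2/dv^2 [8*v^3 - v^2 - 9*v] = 48*v - 2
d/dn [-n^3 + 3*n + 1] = 3 - 3*n^2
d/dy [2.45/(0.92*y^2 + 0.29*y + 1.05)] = (-4.508*y - 0.7105)/(0.92*y^2 + 0.29*y + 1.05)^2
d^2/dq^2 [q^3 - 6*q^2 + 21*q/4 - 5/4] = 6*q - 12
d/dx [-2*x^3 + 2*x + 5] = 2 - 6*x^2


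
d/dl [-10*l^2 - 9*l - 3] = -20*l - 9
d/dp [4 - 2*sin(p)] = -2*cos(p)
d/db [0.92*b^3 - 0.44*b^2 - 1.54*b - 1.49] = 2.76*b^2 - 0.88*b - 1.54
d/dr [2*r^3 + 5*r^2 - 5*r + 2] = 6*r^2 + 10*r - 5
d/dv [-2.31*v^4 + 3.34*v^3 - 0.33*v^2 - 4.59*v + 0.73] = -9.24*v^3 + 10.02*v^2 - 0.66*v - 4.59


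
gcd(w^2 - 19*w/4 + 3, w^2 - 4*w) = w - 4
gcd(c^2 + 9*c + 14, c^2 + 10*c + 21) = c + 7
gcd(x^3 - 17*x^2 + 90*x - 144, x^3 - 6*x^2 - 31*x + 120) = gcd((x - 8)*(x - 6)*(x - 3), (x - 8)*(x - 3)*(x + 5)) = x^2 - 11*x + 24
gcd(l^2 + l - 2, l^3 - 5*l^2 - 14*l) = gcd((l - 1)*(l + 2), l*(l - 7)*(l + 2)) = l + 2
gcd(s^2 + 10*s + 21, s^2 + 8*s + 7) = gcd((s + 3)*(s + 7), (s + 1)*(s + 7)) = s + 7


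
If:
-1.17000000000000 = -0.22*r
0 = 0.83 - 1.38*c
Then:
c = 0.60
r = 5.32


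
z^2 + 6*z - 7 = (z - 1)*(z + 7)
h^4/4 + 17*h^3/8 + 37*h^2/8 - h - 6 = (h/4 + 1)*(h - 1)*(h + 3/2)*(h + 4)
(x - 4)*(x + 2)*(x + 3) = x^3 + x^2 - 14*x - 24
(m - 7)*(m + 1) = m^2 - 6*m - 7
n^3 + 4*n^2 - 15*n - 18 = (n - 3)*(n + 1)*(n + 6)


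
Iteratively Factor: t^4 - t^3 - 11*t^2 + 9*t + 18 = (t - 3)*(t^3 + 2*t^2 - 5*t - 6) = (t - 3)*(t - 2)*(t^2 + 4*t + 3) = (t - 3)*(t - 2)*(t + 3)*(t + 1)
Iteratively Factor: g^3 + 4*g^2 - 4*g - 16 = (g + 4)*(g^2 - 4) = (g + 2)*(g + 4)*(g - 2)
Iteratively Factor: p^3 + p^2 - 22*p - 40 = (p + 4)*(p^2 - 3*p - 10) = (p + 2)*(p + 4)*(p - 5)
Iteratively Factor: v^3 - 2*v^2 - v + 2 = (v - 1)*(v^2 - v - 2) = (v - 2)*(v - 1)*(v + 1)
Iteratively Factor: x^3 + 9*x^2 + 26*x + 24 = (x + 2)*(x^2 + 7*x + 12) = (x + 2)*(x + 3)*(x + 4)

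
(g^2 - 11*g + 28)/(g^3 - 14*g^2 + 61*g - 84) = 1/(g - 3)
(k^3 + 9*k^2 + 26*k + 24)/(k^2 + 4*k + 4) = (k^2 + 7*k + 12)/(k + 2)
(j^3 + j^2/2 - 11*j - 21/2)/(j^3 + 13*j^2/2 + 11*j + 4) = (2*j^3 + j^2 - 22*j - 21)/(2*j^3 + 13*j^2 + 22*j + 8)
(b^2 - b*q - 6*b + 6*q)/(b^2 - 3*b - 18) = (b - q)/(b + 3)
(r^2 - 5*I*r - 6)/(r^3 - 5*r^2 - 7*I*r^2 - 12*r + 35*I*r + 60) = (r - 2*I)/(r^2 - r*(5 + 4*I) + 20*I)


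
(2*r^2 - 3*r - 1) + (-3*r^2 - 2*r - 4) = -r^2 - 5*r - 5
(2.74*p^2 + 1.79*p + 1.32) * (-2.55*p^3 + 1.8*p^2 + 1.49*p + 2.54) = -6.987*p^5 + 0.367500000000001*p^4 + 3.9386*p^3 + 12.0027*p^2 + 6.5134*p + 3.3528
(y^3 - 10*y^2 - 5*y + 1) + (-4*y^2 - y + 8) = y^3 - 14*y^2 - 6*y + 9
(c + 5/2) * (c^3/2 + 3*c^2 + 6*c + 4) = c^4/2 + 17*c^3/4 + 27*c^2/2 + 19*c + 10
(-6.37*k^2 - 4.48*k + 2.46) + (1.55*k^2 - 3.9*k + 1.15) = -4.82*k^2 - 8.38*k + 3.61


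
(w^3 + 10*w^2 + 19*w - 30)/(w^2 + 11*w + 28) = (w^3 + 10*w^2 + 19*w - 30)/(w^2 + 11*w + 28)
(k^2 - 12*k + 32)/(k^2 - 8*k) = (k - 4)/k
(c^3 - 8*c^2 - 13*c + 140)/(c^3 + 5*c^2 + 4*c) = (c^2 - 12*c + 35)/(c*(c + 1))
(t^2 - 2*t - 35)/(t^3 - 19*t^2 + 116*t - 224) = (t + 5)/(t^2 - 12*t + 32)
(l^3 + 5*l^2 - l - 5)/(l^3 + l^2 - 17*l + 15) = (l + 1)/(l - 3)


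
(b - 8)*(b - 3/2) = b^2 - 19*b/2 + 12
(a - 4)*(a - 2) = a^2 - 6*a + 8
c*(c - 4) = c^2 - 4*c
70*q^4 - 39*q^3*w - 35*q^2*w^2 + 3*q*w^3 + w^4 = (-5*q + w)*(-q + w)*(2*q + w)*(7*q + w)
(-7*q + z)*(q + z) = -7*q^2 - 6*q*z + z^2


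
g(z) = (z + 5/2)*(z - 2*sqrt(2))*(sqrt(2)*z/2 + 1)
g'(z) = sqrt(2)*(z + 5/2)*(z - 2*sqrt(2))/2 + (z + 5/2)*(sqrt(2)*z/2 + 1) + (z - 2*sqrt(2))*(sqrt(2)*z/2 + 1)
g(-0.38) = -4.97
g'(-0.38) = -5.61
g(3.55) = 15.32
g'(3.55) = 26.86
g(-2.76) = -1.38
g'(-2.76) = 6.59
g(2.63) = -2.91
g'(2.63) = 13.38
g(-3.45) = -8.59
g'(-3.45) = 14.62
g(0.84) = -10.59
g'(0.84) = -2.54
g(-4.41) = -29.29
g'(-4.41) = 29.16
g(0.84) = -10.59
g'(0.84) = -2.54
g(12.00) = 1261.43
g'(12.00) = 318.57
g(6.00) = 141.33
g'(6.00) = 80.25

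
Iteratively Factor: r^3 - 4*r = (r)*(r^2 - 4) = r*(r + 2)*(r - 2)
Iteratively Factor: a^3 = (a)*(a^2) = a^2*(a)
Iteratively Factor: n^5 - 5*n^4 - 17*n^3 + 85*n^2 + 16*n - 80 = (n - 4)*(n^4 - n^3 - 21*n^2 + n + 20) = (n - 4)*(n + 1)*(n^3 - 2*n^2 - 19*n + 20) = (n - 5)*(n - 4)*(n + 1)*(n^2 + 3*n - 4) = (n - 5)*(n - 4)*(n - 1)*(n + 1)*(n + 4)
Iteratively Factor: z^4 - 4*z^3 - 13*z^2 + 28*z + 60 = (z + 2)*(z^3 - 6*z^2 - z + 30) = (z - 5)*(z + 2)*(z^2 - z - 6) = (z - 5)*(z - 3)*(z + 2)*(z + 2)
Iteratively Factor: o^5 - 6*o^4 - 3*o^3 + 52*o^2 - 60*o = (o + 3)*(o^4 - 9*o^3 + 24*o^2 - 20*o) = (o - 2)*(o + 3)*(o^3 - 7*o^2 + 10*o) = (o - 5)*(o - 2)*(o + 3)*(o^2 - 2*o) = o*(o - 5)*(o - 2)*(o + 3)*(o - 2)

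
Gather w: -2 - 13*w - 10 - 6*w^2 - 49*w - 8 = -6*w^2 - 62*w - 20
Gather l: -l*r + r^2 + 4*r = -l*r + r^2 + 4*r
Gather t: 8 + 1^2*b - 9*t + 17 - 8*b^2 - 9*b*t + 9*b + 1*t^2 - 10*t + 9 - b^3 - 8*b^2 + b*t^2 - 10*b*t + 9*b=-b^3 - 16*b^2 + 19*b + t^2*(b + 1) + t*(-19*b - 19) + 34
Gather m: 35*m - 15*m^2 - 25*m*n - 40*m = -15*m^2 + m*(-25*n - 5)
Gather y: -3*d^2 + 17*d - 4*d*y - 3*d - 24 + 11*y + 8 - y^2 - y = -3*d^2 + 14*d - y^2 + y*(10 - 4*d) - 16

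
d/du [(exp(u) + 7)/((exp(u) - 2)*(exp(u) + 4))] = (-exp(2*u) - 14*exp(u) - 22)*exp(u)/(exp(4*u) + 4*exp(3*u) - 12*exp(2*u) - 32*exp(u) + 64)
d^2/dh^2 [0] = 0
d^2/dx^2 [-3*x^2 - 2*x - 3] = -6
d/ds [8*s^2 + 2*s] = 16*s + 2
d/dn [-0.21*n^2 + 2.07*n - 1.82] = 2.07 - 0.42*n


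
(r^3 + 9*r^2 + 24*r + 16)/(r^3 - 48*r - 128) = (r + 1)/(r - 8)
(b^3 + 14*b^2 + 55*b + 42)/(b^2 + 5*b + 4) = (b^2 + 13*b + 42)/(b + 4)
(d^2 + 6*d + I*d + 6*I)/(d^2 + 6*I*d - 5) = (d + 6)/(d + 5*I)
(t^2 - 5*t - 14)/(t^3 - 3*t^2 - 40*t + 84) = (t + 2)/(t^2 + 4*t - 12)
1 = 1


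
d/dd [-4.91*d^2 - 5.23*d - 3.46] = -9.82*d - 5.23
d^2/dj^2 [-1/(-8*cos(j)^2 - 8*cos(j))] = (-(1 - cos(2*j))^2 + 15*cos(j)/4 - 3*cos(2*j)/2 - 3*cos(3*j)/4 + 9/2)/(8*(cos(j) + 1)^3*cos(j)^3)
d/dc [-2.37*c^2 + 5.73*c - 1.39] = 5.73 - 4.74*c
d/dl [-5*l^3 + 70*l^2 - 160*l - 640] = -15*l^2 + 140*l - 160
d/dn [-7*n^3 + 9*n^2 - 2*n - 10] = -21*n^2 + 18*n - 2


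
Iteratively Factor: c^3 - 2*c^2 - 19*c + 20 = (c - 1)*(c^2 - c - 20) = (c - 1)*(c + 4)*(c - 5)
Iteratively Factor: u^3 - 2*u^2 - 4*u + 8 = (u + 2)*(u^2 - 4*u + 4) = (u - 2)*(u + 2)*(u - 2)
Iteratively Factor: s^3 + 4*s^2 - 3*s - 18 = (s + 3)*(s^2 + s - 6) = (s + 3)^2*(s - 2)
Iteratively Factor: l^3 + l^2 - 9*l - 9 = (l + 1)*(l^2 - 9) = (l - 3)*(l + 1)*(l + 3)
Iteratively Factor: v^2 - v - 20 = (v - 5)*(v + 4)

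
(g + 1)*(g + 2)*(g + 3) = g^3 + 6*g^2 + 11*g + 6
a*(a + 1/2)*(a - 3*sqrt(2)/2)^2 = a^4 - 3*sqrt(2)*a^3 + a^3/2 - 3*sqrt(2)*a^2/2 + 9*a^2/2 + 9*a/4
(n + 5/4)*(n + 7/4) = n^2 + 3*n + 35/16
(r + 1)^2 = r^2 + 2*r + 1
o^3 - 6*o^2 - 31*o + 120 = (o - 8)*(o - 3)*(o + 5)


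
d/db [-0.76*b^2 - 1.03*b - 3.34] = -1.52*b - 1.03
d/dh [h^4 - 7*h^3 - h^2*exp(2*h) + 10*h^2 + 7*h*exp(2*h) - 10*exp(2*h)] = 4*h^3 - 2*h^2*exp(2*h) - 21*h^2 + 12*h*exp(2*h) + 20*h - 13*exp(2*h)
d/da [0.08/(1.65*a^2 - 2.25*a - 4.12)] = (0.18 - 0.264*a)/(-1.65*a^2 + 2.25*a + 4.12)^2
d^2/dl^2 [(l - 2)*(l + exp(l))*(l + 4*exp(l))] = 5*l^2*exp(l) + 16*l*exp(2*l) + 10*l*exp(l) + 6*l - 16*exp(2*l) - 10*exp(l) - 4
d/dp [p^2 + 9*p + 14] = 2*p + 9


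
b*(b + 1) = b^2 + b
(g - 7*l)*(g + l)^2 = g^3 - 5*g^2*l - 13*g*l^2 - 7*l^3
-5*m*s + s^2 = s*(-5*m + s)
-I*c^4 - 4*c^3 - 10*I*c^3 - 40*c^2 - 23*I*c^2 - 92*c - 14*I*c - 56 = (c + 2)*(c + 7)*(c - 4*I)*(-I*c - I)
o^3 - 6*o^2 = o^2*(o - 6)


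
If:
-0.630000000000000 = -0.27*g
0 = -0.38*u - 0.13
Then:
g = 2.33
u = -0.34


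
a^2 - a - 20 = (a - 5)*(a + 4)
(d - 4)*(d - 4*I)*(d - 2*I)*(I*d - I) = I*d^4 + 6*d^3 - 5*I*d^3 - 30*d^2 - 4*I*d^2 + 24*d + 40*I*d - 32*I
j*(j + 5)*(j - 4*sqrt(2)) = j^3 - 4*sqrt(2)*j^2 + 5*j^2 - 20*sqrt(2)*j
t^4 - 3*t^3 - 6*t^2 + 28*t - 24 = (t - 2)^3*(t + 3)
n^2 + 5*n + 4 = (n + 1)*(n + 4)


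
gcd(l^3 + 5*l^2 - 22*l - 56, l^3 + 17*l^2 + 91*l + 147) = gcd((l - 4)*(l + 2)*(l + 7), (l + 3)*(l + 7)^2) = l + 7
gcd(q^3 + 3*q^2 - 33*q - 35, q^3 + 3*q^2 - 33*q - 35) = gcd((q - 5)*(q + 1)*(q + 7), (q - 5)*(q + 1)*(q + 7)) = q^3 + 3*q^2 - 33*q - 35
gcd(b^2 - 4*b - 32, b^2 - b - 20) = b + 4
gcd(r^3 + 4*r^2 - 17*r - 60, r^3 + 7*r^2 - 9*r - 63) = r + 3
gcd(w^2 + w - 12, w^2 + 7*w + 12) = w + 4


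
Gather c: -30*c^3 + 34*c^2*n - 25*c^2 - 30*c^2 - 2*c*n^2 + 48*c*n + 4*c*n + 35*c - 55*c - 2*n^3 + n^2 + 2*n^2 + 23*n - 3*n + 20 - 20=-30*c^3 + c^2*(34*n - 55) + c*(-2*n^2 + 52*n - 20) - 2*n^3 + 3*n^2 + 20*n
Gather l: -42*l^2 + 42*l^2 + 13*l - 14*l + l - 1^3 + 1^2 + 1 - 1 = 0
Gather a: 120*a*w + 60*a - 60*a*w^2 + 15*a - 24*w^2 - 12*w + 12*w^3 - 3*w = a*(-60*w^2 + 120*w + 75) + 12*w^3 - 24*w^2 - 15*w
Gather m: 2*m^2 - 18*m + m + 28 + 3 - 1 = 2*m^2 - 17*m + 30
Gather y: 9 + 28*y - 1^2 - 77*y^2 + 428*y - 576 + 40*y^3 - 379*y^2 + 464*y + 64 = 40*y^3 - 456*y^2 + 920*y - 504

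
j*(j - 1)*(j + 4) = j^3 + 3*j^2 - 4*j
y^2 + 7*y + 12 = (y + 3)*(y + 4)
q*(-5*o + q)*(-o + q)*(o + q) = 5*o^3*q - o^2*q^2 - 5*o*q^3 + q^4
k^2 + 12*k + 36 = (k + 6)^2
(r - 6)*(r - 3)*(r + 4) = r^3 - 5*r^2 - 18*r + 72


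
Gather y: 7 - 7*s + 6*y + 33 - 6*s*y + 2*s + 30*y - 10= -5*s + y*(36 - 6*s) + 30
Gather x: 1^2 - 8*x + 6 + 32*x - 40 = 24*x - 33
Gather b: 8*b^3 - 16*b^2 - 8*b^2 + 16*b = 8*b^3 - 24*b^2 + 16*b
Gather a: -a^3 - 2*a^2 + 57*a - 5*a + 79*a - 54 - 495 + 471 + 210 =-a^3 - 2*a^2 + 131*a + 132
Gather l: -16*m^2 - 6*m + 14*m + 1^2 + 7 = -16*m^2 + 8*m + 8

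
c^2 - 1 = (c - 1)*(c + 1)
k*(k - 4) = k^2 - 4*k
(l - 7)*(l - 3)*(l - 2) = l^3 - 12*l^2 + 41*l - 42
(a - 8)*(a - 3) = a^2 - 11*a + 24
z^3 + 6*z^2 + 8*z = z*(z + 2)*(z + 4)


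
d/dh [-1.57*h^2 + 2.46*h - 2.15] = 2.46 - 3.14*h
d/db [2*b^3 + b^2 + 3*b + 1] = 6*b^2 + 2*b + 3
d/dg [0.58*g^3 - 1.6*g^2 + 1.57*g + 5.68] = 1.74*g^2 - 3.2*g + 1.57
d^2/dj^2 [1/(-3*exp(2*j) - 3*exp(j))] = ((exp(j) + 1)*(4*exp(j) + 1) - 2*(2*exp(j) + 1)^2)*exp(-j)/(3*(exp(j) + 1)^3)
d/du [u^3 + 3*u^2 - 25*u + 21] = 3*u^2 + 6*u - 25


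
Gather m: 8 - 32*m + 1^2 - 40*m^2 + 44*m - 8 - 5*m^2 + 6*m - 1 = -45*m^2 + 18*m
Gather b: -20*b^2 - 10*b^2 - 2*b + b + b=-30*b^2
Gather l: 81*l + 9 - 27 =81*l - 18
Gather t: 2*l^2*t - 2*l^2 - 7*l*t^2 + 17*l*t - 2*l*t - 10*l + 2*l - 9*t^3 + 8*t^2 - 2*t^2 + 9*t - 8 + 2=-2*l^2 - 8*l - 9*t^3 + t^2*(6 - 7*l) + t*(2*l^2 + 15*l + 9) - 6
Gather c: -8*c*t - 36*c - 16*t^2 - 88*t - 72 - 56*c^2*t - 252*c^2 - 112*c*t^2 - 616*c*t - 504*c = c^2*(-56*t - 252) + c*(-112*t^2 - 624*t - 540) - 16*t^2 - 88*t - 72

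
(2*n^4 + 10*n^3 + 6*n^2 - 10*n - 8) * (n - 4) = 2*n^5 + 2*n^4 - 34*n^3 - 34*n^2 + 32*n + 32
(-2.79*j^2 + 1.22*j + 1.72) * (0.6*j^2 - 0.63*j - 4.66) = -1.674*j^4 + 2.4897*j^3 + 13.2648*j^2 - 6.7688*j - 8.0152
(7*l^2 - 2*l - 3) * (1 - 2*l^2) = -14*l^4 + 4*l^3 + 13*l^2 - 2*l - 3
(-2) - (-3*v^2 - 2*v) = 3*v^2 + 2*v - 2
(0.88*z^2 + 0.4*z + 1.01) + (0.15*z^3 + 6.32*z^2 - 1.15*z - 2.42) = 0.15*z^3 + 7.2*z^2 - 0.75*z - 1.41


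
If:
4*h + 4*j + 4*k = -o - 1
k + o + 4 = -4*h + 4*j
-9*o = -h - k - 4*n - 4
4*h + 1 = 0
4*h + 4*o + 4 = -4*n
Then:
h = -1/4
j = 645/1072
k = -81/134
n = -51/67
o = 3/268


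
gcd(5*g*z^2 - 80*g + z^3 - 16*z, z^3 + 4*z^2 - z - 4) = z + 4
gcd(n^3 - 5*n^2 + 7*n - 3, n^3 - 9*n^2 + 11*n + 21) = n - 3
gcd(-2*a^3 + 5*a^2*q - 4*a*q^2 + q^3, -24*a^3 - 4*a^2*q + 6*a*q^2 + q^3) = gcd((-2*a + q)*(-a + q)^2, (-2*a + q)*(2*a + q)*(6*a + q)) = -2*a + q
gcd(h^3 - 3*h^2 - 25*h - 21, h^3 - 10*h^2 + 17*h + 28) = h^2 - 6*h - 7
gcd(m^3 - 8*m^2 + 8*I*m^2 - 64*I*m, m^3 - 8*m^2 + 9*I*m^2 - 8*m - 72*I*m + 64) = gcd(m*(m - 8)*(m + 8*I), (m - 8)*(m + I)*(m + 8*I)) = m^2 + m*(-8 + 8*I) - 64*I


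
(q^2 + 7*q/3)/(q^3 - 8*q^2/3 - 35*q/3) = 1/(q - 5)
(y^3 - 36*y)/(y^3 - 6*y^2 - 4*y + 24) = y*(y + 6)/(y^2 - 4)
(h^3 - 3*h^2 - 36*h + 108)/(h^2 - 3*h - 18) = (h^2 + 3*h - 18)/(h + 3)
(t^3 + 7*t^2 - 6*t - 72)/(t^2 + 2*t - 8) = (t^2 + 3*t - 18)/(t - 2)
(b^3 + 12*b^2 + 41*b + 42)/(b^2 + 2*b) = b + 10 + 21/b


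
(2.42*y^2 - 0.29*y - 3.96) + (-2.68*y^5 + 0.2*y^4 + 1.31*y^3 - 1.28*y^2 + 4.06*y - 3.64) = -2.68*y^5 + 0.2*y^4 + 1.31*y^3 + 1.14*y^2 + 3.77*y - 7.6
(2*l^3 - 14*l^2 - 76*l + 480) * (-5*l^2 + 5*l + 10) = -10*l^5 + 80*l^4 + 330*l^3 - 2920*l^2 + 1640*l + 4800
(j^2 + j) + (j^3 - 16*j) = j^3 + j^2 - 15*j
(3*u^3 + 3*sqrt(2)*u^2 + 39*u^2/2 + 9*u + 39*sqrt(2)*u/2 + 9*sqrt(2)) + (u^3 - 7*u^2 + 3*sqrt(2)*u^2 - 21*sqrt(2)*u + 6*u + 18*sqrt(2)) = 4*u^3 + 6*sqrt(2)*u^2 + 25*u^2/2 - 3*sqrt(2)*u/2 + 15*u + 27*sqrt(2)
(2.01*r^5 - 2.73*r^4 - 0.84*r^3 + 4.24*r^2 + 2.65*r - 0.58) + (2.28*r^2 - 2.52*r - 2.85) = 2.01*r^5 - 2.73*r^4 - 0.84*r^3 + 6.52*r^2 + 0.13*r - 3.43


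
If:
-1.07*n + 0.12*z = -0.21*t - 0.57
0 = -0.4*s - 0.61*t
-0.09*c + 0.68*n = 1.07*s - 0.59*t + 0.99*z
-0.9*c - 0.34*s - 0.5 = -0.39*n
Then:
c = 0.313012495642341*z - 0.437456188762367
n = 0.19063972809022*z + 0.49924340590693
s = 0.260045582911273 - 0.609887506243886*z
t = 0.399926233602548*z - 0.17052169371231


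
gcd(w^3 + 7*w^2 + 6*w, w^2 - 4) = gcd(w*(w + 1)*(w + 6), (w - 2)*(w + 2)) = 1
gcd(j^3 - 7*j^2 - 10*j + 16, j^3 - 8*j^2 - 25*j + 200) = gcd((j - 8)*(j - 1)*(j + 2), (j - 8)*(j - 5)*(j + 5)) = j - 8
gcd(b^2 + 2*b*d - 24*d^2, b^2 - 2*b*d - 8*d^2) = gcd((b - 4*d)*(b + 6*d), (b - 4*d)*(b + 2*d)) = b - 4*d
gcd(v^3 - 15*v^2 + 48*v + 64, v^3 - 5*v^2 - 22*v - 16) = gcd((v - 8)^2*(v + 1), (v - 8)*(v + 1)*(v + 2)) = v^2 - 7*v - 8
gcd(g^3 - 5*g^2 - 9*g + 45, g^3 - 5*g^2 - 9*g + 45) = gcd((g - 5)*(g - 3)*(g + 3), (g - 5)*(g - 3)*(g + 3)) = g^3 - 5*g^2 - 9*g + 45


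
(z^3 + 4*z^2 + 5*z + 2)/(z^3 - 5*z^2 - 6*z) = (z^2 + 3*z + 2)/(z*(z - 6))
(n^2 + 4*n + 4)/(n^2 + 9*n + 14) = (n + 2)/(n + 7)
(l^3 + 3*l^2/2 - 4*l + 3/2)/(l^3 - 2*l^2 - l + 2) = (l^2 + 5*l/2 - 3/2)/(l^2 - l - 2)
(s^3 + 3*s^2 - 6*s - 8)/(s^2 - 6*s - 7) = (s^2 + 2*s - 8)/(s - 7)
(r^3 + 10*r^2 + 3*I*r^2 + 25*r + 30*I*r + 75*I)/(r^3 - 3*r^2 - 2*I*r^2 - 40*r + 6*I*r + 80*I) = (r^2 + r*(5 + 3*I) + 15*I)/(r^2 - 2*r*(4 + I) + 16*I)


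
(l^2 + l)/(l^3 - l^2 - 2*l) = 1/(l - 2)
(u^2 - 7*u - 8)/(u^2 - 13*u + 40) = (u + 1)/(u - 5)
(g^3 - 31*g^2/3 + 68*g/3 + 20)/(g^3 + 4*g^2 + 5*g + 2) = (3*g^3 - 31*g^2 + 68*g + 60)/(3*(g^3 + 4*g^2 + 5*g + 2))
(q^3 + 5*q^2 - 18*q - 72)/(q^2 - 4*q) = q + 9 + 18/q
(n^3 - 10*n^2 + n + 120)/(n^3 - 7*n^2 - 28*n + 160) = (n^2 - 2*n - 15)/(n^2 + n - 20)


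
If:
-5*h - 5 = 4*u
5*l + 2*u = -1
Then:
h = -4*u/5 - 1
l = -2*u/5 - 1/5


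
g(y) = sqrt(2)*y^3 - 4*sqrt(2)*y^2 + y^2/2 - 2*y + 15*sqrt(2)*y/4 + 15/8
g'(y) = 3*sqrt(2)*y^2 - 8*sqrt(2)*y + y - 2 + 15*sqrt(2)/4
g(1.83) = -0.68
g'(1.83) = -1.36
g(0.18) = 2.31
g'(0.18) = 1.58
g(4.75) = 52.78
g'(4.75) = 50.04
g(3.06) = 4.22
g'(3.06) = 11.47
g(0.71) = 2.13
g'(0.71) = -1.88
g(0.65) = 2.23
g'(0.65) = -1.61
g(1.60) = -0.25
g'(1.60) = -2.34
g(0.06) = 2.05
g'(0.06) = 2.70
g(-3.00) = -92.63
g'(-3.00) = 72.43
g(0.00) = 1.88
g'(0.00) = 3.30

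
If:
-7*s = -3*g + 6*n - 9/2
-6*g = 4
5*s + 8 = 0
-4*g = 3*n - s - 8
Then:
No Solution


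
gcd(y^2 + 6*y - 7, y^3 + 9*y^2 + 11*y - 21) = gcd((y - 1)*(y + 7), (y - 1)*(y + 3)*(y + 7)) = y^2 + 6*y - 7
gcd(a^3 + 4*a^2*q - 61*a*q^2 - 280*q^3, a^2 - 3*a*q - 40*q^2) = -a^2 + 3*a*q + 40*q^2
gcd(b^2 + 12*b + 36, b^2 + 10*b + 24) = b + 6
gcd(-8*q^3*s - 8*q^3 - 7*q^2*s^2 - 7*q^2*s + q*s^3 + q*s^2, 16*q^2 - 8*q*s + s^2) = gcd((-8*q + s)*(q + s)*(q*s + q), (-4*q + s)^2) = 1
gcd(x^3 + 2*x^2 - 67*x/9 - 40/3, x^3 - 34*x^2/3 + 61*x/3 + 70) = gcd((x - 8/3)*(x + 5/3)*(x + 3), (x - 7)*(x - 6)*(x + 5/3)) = x + 5/3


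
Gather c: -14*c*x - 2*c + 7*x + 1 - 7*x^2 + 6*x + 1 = c*(-14*x - 2) - 7*x^2 + 13*x + 2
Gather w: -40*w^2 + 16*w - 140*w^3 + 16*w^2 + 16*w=-140*w^3 - 24*w^2 + 32*w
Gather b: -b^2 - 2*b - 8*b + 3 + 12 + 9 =-b^2 - 10*b + 24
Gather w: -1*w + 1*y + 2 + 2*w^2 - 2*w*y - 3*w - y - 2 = 2*w^2 + w*(-2*y - 4)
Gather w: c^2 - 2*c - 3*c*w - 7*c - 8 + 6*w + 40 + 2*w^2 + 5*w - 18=c^2 - 9*c + 2*w^2 + w*(11 - 3*c) + 14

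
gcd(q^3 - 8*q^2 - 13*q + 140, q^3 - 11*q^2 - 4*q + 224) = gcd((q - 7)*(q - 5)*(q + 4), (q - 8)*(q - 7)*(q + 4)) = q^2 - 3*q - 28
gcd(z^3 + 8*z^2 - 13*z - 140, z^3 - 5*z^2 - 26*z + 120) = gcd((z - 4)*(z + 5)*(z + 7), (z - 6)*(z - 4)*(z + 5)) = z^2 + z - 20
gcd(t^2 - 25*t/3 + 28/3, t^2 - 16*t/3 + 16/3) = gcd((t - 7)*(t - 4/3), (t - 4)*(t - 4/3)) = t - 4/3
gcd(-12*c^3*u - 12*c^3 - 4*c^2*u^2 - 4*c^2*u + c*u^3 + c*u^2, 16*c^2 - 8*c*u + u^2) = 1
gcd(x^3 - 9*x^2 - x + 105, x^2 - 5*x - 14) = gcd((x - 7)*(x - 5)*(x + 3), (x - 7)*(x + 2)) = x - 7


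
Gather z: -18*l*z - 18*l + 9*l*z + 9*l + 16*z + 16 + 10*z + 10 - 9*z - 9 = -9*l + z*(17 - 9*l) + 17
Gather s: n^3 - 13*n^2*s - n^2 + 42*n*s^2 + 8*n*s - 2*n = n^3 - n^2 + 42*n*s^2 - 2*n + s*(-13*n^2 + 8*n)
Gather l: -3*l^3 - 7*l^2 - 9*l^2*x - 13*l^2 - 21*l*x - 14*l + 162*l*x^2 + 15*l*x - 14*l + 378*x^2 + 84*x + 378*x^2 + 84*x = -3*l^3 + l^2*(-9*x - 20) + l*(162*x^2 - 6*x - 28) + 756*x^2 + 168*x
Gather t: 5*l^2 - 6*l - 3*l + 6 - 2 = 5*l^2 - 9*l + 4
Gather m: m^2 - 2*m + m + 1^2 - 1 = m^2 - m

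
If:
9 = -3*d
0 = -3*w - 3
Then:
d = -3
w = -1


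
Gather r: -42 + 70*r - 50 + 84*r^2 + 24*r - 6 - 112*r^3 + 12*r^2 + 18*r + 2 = -112*r^3 + 96*r^2 + 112*r - 96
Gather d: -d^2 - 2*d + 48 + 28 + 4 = -d^2 - 2*d + 80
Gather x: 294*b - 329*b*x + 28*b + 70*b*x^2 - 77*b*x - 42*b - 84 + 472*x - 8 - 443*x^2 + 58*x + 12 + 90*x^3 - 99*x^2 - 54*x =280*b + 90*x^3 + x^2*(70*b - 542) + x*(476 - 406*b) - 80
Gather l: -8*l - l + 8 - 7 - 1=-9*l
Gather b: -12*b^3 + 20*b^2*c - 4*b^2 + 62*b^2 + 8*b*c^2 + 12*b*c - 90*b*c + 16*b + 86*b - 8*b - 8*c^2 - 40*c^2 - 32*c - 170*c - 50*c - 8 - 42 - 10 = -12*b^3 + b^2*(20*c + 58) + b*(8*c^2 - 78*c + 94) - 48*c^2 - 252*c - 60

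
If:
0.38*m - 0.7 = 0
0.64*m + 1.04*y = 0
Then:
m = 1.84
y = -1.13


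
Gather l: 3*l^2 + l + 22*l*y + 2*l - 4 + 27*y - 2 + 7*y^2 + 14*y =3*l^2 + l*(22*y + 3) + 7*y^2 + 41*y - 6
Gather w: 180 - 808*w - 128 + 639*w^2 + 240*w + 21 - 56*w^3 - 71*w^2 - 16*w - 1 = -56*w^3 + 568*w^2 - 584*w + 72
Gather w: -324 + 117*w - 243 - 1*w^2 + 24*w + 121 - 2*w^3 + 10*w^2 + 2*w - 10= -2*w^3 + 9*w^2 + 143*w - 456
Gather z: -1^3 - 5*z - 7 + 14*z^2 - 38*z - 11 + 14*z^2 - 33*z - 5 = 28*z^2 - 76*z - 24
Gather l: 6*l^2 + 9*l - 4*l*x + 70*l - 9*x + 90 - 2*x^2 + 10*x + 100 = 6*l^2 + l*(79 - 4*x) - 2*x^2 + x + 190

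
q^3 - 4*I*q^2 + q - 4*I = (q - 4*I)*(q - I)*(q + I)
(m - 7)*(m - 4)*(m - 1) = m^3 - 12*m^2 + 39*m - 28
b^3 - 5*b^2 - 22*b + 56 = (b - 7)*(b - 2)*(b + 4)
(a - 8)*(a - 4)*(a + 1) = a^3 - 11*a^2 + 20*a + 32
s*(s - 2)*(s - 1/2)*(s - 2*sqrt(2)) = s^4 - 2*sqrt(2)*s^3 - 5*s^3/2 + s^2 + 5*sqrt(2)*s^2 - 2*sqrt(2)*s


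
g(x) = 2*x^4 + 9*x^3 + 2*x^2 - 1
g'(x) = 8*x^3 + 27*x^2 + 4*x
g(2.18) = 146.92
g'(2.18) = 219.92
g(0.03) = -1.00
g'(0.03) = 0.14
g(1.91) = 95.62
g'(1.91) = 161.88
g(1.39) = 34.50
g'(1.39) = 79.21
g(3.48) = 695.84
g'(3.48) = 678.05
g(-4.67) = 77.25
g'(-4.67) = -244.62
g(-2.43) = -48.59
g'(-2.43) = 34.92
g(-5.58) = 436.55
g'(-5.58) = -571.57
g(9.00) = 19844.00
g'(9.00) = 8055.00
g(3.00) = 422.00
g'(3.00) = 471.00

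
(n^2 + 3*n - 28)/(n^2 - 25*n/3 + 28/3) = 3*(n^2 + 3*n - 28)/(3*n^2 - 25*n + 28)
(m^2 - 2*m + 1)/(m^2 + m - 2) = (m - 1)/(m + 2)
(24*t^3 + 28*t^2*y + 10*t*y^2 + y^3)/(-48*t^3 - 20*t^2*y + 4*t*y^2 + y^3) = (2*t + y)/(-4*t + y)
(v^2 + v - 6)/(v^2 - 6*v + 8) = (v + 3)/(v - 4)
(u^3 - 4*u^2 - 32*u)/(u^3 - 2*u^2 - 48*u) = (u + 4)/(u + 6)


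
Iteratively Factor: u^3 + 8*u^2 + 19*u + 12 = (u + 1)*(u^2 + 7*u + 12) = (u + 1)*(u + 3)*(u + 4)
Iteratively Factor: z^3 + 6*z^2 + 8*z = (z + 4)*(z^2 + 2*z) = z*(z + 4)*(z + 2)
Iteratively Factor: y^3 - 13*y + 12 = (y + 4)*(y^2 - 4*y + 3) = (y - 1)*(y + 4)*(y - 3)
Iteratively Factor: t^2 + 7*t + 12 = (t + 4)*(t + 3)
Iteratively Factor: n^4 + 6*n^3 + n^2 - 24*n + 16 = (n + 4)*(n^3 + 2*n^2 - 7*n + 4) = (n - 1)*(n + 4)*(n^2 + 3*n - 4) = (n - 1)^2*(n + 4)*(n + 4)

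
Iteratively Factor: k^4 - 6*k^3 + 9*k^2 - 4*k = (k - 1)*(k^3 - 5*k^2 + 4*k) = (k - 1)^2*(k^2 - 4*k) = (k - 4)*(k - 1)^2*(k)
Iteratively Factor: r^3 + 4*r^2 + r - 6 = (r + 2)*(r^2 + 2*r - 3) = (r - 1)*(r + 2)*(r + 3)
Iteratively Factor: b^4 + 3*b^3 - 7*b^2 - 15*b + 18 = (b - 2)*(b^3 + 5*b^2 + 3*b - 9) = (b - 2)*(b + 3)*(b^2 + 2*b - 3) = (b - 2)*(b - 1)*(b + 3)*(b + 3)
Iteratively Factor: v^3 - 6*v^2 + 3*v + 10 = (v + 1)*(v^2 - 7*v + 10) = (v - 5)*(v + 1)*(v - 2)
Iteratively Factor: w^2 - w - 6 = (w + 2)*(w - 3)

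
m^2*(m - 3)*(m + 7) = m^4 + 4*m^3 - 21*m^2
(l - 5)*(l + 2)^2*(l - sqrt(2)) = l^4 - sqrt(2)*l^3 - l^3 - 16*l^2 + sqrt(2)*l^2 - 20*l + 16*sqrt(2)*l + 20*sqrt(2)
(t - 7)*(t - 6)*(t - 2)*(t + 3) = t^4 - 12*t^3 + 23*t^2 + 120*t - 252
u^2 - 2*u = u*(u - 2)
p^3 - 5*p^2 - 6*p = p*(p - 6)*(p + 1)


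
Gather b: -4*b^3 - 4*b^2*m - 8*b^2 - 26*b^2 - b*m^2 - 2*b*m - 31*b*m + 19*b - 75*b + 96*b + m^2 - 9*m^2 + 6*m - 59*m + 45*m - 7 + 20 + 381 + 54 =-4*b^3 + b^2*(-4*m - 34) + b*(-m^2 - 33*m + 40) - 8*m^2 - 8*m + 448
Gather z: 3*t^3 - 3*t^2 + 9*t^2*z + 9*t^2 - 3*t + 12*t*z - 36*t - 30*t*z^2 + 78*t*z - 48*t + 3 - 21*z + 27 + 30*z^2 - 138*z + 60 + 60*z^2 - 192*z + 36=3*t^3 + 6*t^2 - 87*t + z^2*(90 - 30*t) + z*(9*t^2 + 90*t - 351) + 126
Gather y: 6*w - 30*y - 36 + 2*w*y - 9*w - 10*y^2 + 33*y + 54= -3*w - 10*y^2 + y*(2*w + 3) + 18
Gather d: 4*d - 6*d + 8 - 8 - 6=-2*d - 6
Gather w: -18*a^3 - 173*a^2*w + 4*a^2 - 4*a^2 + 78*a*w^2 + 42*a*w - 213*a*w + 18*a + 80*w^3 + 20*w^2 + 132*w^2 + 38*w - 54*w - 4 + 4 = -18*a^3 + 18*a + 80*w^3 + w^2*(78*a + 152) + w*(-173*a^2 - 171*a - 16)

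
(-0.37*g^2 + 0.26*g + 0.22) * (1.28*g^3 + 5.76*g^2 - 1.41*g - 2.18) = -0.4736*g^5 - 1.7984*g^4 + 2.3009*g^3 + 1.7072*g^2 - 0.877*g - 0.4796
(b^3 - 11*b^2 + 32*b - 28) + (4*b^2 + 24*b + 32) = b^3 - 7*b^2 + 56*b + 4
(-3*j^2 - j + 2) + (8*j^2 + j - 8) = 5*j^2 - 6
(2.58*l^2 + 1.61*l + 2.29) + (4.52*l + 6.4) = 2.58*l^2 + 6.13*l + 8.69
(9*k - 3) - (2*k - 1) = 7*k - 2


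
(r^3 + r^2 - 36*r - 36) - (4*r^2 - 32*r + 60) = r^3 - 3*r^2 - 4*r - 96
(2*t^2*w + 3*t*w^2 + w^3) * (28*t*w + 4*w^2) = 56*t^3*w^2 + 92*t^2*w^3 + 40*t*w^4 + 4*w^5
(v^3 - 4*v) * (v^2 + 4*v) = v^5 + 4*v^4 - 4*v^3 - 16*v^2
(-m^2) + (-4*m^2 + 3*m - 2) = -5*m^2 + 3*m - 2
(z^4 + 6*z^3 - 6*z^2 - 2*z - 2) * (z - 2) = z^5 + 4*z^4 - 18*z^3 + 10*z^2 + 2*z + 4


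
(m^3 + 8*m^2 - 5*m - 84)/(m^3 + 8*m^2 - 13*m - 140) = (m^2 + m - 12)/(m^2 + m - 20)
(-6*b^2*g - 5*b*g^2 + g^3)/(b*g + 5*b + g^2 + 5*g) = g*(-6*b + g)/(g + 5)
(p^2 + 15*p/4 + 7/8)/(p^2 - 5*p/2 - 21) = (p + 1/4)/(p - 6)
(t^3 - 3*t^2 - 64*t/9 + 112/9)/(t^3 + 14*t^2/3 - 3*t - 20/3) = (3*t^2 - 5*t - 28)/(3*(t^2 + 6*t + 5))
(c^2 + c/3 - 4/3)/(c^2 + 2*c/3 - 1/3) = (3*c^2 + c - 4)/(3*c^2 + 2*c - 1)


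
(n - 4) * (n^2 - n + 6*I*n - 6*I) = n^3 - 5*n^2 + 6*I*n^2 + 4*n - 30*I*n + 24*I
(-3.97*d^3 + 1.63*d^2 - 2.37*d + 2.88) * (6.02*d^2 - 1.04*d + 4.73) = -23.8994*d^5 + 13.9414*d^4 - 34.7407*d^3 + 27.5123*d^2 - 14.2053*d + 13.6224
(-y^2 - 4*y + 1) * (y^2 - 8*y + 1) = -y^4 + 4*y^3 + 32*y^2 - 12*y + 1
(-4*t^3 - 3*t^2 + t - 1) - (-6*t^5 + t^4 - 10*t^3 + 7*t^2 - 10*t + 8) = 6*t^5 - t^4 + 6*t^3 - 10*t^2 + 11*t - 9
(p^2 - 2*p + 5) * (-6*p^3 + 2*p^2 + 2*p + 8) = -6*p^5 + 14*p^4 - 32*p^3 + 14*p^2 - 6*p + 40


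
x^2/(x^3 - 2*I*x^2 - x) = x/(x^2 - 2*I*x - 1)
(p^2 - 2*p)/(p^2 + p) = (p - 2)/(p + 1)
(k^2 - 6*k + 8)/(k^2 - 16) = (k - 2)/(k + 4)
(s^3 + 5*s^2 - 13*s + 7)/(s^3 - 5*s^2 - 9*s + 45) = (s^3 + 5*s^2 - 13*s + 7)/(s^3 - 5*s^2 - 9*s + 45)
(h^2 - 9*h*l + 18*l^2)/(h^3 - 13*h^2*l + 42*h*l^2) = (h - 3*l)/(h*(h - 7*l))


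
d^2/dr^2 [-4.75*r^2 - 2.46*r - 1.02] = -9.50000000000000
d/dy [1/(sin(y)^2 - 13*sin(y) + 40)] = (13 - 2*sin(y))*cos(y)/(sin(y)^2 - 13*sin(y) + 40)^2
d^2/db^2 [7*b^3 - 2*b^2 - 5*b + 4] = 42*b - 4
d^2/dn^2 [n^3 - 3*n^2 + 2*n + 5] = 6*n - 6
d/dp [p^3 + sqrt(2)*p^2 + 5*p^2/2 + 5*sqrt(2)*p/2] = 3*p^2 + 2*sqrt(2)*p + 5*p + 5*sqrt(2)/2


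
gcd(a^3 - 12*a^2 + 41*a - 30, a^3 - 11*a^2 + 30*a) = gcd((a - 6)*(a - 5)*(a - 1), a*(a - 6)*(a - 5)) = a^2 - 11*a + 30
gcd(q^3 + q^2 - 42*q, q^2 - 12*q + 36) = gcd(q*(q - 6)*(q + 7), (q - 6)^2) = q - 6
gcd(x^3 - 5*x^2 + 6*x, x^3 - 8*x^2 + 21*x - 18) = x^2 - 5*x + 6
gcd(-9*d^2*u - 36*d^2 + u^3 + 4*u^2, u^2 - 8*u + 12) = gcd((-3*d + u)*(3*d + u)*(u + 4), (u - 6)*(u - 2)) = 1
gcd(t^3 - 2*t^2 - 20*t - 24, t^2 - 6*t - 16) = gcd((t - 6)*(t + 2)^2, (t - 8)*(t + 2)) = t + 2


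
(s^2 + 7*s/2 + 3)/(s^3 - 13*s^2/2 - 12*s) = (s + 2)/(s*(s - 8))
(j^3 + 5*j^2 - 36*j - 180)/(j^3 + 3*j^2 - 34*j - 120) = (j + 6)/(j + 4)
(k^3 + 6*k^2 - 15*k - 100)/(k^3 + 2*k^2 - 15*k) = (k^2 + k - 20)/(k*(k - 3))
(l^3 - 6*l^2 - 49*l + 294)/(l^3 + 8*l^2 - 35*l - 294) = (l - 7)/(l + 7)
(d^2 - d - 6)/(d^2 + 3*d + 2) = (d - 3)/(d + 1)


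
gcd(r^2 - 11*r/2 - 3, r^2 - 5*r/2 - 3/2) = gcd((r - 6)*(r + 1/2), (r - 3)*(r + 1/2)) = r + 1/2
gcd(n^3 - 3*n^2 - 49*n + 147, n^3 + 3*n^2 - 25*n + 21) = n^2 + 4*n - 21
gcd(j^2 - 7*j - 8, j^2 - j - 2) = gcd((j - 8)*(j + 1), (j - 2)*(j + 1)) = j + 1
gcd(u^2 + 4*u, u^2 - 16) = u + 4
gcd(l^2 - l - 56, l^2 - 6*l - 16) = l - 8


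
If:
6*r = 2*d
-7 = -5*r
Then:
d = 21/5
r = 7/5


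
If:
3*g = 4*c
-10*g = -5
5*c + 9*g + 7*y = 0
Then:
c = 3/8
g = 1/2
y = -51/56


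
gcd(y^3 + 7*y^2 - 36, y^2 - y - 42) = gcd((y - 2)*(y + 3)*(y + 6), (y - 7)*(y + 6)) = y + 6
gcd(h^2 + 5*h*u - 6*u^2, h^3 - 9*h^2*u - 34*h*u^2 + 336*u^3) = h + 6*u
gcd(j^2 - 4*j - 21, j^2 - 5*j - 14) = j - 7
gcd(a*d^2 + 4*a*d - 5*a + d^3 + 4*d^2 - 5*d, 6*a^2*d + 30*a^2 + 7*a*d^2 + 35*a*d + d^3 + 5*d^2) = a*d + 5*a + d^2 + 5*d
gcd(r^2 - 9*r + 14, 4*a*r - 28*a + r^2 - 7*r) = r - 7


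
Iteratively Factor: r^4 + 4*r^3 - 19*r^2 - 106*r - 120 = (r - 5)*(r^3 + 9*r^2 + 26*r + 24) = (r - 5)*(r + 2)*(r^2 + 7*r + 12) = (r - 5)*(r + 2)*(r + 4)*(r + 3)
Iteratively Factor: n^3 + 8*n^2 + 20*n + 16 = (n + 4)*(n^2 + 4*n + 4) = (n + 2)*(n + 4)*(n + 2)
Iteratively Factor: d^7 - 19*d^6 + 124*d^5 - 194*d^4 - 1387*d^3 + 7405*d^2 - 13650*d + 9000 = (d - 2)*(d^6 - 17*d^5 + 90*d^4 - 14*d^3 - 1415*d^2 + 4575*d - 4500) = (d - 5)*(d - 2)*(d^5 - 12*d^4 + 30*d^3 + 136*d^2 - 735*d + 900) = (d - 5)*(d - 2)*(d + 4)*(d^4 - 16*d^3 + 94*d^2 - 240*d + 225) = (d - 5)^2*(d - 2)*(d + 4)*(d^3 - 11*d^2 + 39*d - 45) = (d - 5)^2*(d - 3)*(d - 2)*(d + 4)*(d^2 - 8*d + 15) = (d - 5)^3*(d - 3)*(d - 2)*(d + 4)*(d - 3)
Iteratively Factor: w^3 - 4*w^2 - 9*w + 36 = (w + 3)*(w^2 - 7*w + 12) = (w - 3)*(w + 3)*(w - 4)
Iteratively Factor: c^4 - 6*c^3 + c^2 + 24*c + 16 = (c + 1)*(c^3 - 7*c^2 + 8*c + 16) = (c - 4)*(c + 1)*(c^2 - 3*c - 4) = (c - 4)^2*(c + 1)*(c + 1)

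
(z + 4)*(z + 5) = z^2 + 9*z + 20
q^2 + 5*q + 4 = (q + 1)*(q + 4)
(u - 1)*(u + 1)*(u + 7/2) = u^3 + 7*u^2/2 - u - 7/2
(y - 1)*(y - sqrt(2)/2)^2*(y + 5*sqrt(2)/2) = y^4 - y^3 + 3*sqrt(2)*y^3/2 - 9*y^2/2 - 3*sqrt(2)*y^2/2 + 5*sqrt(2)*y/4 + 9*y/2 - 5*sqrt(2)/4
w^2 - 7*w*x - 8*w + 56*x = (w - 8)*(w - 7*x)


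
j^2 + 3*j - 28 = (j - 4)*(j + 7)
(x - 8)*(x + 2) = x^2 - 6*x - 16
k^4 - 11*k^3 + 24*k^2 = k^2*(k - 8)*(k - 3)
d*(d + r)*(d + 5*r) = d^3 + 6*d^2*r + 5*d*r^2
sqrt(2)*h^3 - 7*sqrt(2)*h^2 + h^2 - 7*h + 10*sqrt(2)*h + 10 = (h - 5)*(h - 2)*(sqrt(2)*h + 1)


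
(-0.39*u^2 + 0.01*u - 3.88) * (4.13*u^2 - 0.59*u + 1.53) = -1.6107*u^4 + 0.2714*u^3 - 16.627*u^2 + 2.3045*u - 5.9364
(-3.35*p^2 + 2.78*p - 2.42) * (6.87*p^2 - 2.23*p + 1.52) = -23.0145*p^4 + 26.5691*p^3 - 27.9168*p^2 + 9.6222*p - 3.6784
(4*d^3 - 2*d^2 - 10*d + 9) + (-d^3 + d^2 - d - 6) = 3*d^3 - d^2 - 11*d + 3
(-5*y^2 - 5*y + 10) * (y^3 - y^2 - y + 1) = -5*y^5 + 20*y^3 - 10*y^2 - 15*y + 10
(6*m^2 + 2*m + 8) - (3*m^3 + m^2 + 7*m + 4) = -3*m^3 + 5*m^2 - 5*m + 4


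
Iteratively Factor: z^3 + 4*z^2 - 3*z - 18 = (z - 2)*(z^2 + 6*z + 9) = (z - 2)*(z + 3)*(z + 3)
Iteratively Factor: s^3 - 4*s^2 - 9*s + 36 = (s - 4)*(s^2 - 9) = (s - 4)*(s + 3)*(s - 3)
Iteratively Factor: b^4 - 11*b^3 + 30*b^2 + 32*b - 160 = (b + 2)*(b^3 - 13*b^2 + 56*b - 80) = (b - 4)*(b + 2)*(b^2 - 9*b + 20) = (b - 4)^2*(b + 2)*(b - 5)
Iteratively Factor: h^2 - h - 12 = (h - 4)*(h + 3)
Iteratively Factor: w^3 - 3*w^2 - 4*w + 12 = (w - 3)*(w^2 - 4) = (w - 3)*(w + 2)*(w - 2)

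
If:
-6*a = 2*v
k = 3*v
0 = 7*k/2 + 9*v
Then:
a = 0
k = 0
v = 0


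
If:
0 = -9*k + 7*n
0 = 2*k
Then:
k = 0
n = 0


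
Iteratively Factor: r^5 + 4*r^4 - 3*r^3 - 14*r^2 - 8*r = (r - 2)*(r^4 + 6*r^3 + 9*r^2 + 4*r) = r*(r - 2)*(r^3 + 6*r^2 + 9*r + 4) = r*(r - 2)*(r + 1)*(r^2 + 5*r + 4) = r*(r - 2)*(r + 1)*(r + 4)*(r + 1)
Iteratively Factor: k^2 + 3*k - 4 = (k - 1)*(k + 4)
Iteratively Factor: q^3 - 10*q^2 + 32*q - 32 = (q - 4)*(q^2 - 6*q + 8) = (q - 4)*(q - 2)*(q - 4)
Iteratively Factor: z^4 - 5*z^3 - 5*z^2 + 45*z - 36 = (z - 4)*(z^3 - z^2 - 9*z + 9) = (z - 4)*(z - 3)*(z^2 + 2*z - 3) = (z - 4)*(z - 3)*(z + 3)*(z - 1)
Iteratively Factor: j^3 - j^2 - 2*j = (j)*(j^2 - j - 2) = j*(j - 2)*(j + 1)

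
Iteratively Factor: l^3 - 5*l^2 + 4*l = (l)*(l^2 - 5*l + 4) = l*(l - 4)*(l - 1)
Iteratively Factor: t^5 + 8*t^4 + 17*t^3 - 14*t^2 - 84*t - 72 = (t + 3)*(t^4 + 5*t^3 + 2*t^2 - 20*t - 24) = (t - 2)*(t + 3)*(t^3 + 7*t^2 + 16*t + 12) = (t - 2)*(t + 2)*(t + 3)*(t^2 + 5*t + 6) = (t - 2)*(t + 2)^2*(t + 3)*(t + 3)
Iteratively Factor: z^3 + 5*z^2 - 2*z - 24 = (z + 4)*(z^2 + z - 6) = (z + 3)*(z + 4)*(z - 2)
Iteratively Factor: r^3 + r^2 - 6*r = (r)*(r^2 + r - 6) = r*(r + 3)*(r - 2)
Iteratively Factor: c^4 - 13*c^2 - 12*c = (c + 3)*(c^3 - 3*c^2 - 4*c) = (c + 1)*(c + 3)*(c^2 - 4*c) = c*(c + 1)*(c + 3)*(c - 4)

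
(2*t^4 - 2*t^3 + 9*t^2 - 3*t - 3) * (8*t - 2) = 16*t^5 - 20*t^4 + 76*t^3 - 42*t^2 - 18*t + 6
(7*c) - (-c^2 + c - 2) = c^2 + 6*c + 2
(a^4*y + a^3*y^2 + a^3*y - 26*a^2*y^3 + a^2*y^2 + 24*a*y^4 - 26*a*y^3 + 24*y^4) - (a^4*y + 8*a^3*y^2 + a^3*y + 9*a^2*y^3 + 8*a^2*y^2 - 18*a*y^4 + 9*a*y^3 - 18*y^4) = -7*a^3*y^2 - 35*a^2*y^3 - 7*a^2*y^2 + 42*a*y^4 - 35*a*y^3 + 42*y^4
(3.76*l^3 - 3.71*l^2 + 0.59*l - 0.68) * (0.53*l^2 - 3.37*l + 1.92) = 1.9928*l^5 - 14.6375*l^4 + 20.0346*l^3 - 9.4719*l^2 + 3.4244*l - 1.3056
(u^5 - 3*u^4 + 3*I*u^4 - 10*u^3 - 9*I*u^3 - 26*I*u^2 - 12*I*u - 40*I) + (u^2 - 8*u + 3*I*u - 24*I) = u^5 - 3*u^4 + 3*I*u^4 - 10*u^3 - 9*I*u^3 + u^2 - 26*I*u^2 - 8*u - 9*I*u - 64*I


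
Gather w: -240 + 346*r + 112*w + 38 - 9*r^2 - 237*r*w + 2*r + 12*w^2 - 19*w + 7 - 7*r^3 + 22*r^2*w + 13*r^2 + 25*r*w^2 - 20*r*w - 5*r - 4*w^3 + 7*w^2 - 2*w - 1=-7*r^3 + 4*r^2 + 343*r - 4*w^3 + w^2*(25*r + 19) + w*(22*r^2 - 257*r + 91) - 196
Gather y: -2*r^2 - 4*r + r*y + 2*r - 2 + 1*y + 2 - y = -2*r^2 + r*y - 2*r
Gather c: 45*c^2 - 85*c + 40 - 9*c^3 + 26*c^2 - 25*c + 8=-9*c^3 + 71*c^2 - 110*c + 48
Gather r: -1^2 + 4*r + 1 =4*r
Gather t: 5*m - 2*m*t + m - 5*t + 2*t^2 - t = 6*m + 2*t^2 + t*(-2*m - 6)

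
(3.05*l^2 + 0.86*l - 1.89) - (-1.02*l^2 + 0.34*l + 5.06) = 4.07*l^2 + 0.52*l - 6.95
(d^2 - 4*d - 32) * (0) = 0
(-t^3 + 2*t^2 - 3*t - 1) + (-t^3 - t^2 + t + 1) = -2*t^3 + t^2 - 2*t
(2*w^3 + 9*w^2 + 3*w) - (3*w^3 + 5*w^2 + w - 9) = -w^3 + 4*w^2 + 2*w + 9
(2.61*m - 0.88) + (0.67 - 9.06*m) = -6.45*m - 0.21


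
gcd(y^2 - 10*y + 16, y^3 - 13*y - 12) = 1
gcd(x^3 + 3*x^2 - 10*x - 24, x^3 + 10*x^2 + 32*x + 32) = x^2 + 6*x + 8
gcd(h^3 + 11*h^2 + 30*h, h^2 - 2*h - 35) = h + 5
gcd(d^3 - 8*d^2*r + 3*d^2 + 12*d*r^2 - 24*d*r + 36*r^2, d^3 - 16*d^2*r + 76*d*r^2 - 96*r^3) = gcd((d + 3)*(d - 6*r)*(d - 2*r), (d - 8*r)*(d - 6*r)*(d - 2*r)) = d^2 - 8*d*r + 12*r^2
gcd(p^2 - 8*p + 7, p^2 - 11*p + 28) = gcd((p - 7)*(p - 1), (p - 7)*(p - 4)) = p - 7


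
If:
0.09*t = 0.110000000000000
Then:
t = 1.22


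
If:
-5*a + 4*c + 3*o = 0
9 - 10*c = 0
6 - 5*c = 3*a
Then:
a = 1/2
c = 9/10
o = -11/30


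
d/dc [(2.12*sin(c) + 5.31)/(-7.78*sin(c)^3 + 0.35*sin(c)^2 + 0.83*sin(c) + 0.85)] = (32.9872*sin(c)^3 + 123.1934*sin(c)^2 - 3.717*sin(c) - 2.6053)*cos(c)/(60.5284*sin(c)^6 - 5.446*sin(c)^5 - 12.7923*sin(c)^4 - 12.645*sin(c)^3 + 1.2839*sin(c)^2 + 1.411*sin(c) + 0.7225)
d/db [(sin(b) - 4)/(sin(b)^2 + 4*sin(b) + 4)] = (10 - sin(b))*cos(b)/(sin(b) + 2)^3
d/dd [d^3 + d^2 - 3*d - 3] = 3*d^2 + 2*d - 3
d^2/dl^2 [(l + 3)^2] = 2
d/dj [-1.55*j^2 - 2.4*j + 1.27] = -3.1*j - 2.4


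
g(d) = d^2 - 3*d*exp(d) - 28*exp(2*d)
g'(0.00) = -59.00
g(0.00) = -28.00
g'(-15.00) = -30.00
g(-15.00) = 225.00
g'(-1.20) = -7.30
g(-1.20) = -0.02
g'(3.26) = -38326.78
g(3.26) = -19244.33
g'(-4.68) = -9.26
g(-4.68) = 22.03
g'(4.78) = -796463.10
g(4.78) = -398888.80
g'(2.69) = -12310.95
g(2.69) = -6188.27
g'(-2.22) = -4.70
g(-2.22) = 5.32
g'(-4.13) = -8.12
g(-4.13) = 17.25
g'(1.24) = -689.45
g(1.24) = -345.67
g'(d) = -3*d*exp(d) + 2*d - 56*exp(2*d) - 3*exp(d)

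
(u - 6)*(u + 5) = u^2 - u - 30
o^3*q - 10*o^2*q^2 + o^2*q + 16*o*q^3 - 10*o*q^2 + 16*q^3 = (o - 8*q)*(o - 2*q)*(o*q + q)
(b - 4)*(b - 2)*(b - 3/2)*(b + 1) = b^4 - 13*b^3/2 + 19*b^2/2 + 5*b - 12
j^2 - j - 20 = (j - 5)*(j + 4)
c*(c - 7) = c^2 - 7*c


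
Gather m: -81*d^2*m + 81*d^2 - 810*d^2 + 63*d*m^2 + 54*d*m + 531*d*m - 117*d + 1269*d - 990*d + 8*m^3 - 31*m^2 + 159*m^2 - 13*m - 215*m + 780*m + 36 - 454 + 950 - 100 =-729*d^2 + 162*d + 8*m^3 + m^2*(63*d + 128) + m*(-81*d^2 + 585*d + 552) + 432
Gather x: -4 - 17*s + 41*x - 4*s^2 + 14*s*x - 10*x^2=-4*s^2 - 17*s - 10*x^2 + x*(14*s + 41) - 4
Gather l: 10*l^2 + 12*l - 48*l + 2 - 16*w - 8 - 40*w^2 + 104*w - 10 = 10*l^2 - 36*l - 40*w^2 + 88*w - 16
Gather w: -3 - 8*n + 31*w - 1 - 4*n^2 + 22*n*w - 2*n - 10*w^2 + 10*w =-4*n^2 - 10*n - 10*w^2 + w*(22*n + 41) - 4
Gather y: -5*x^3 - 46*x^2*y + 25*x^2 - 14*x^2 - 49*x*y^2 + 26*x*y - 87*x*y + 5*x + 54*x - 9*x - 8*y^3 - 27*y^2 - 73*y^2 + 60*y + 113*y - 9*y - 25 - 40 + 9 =-5*x^3 + 11*x^2 + 50*x - 8*y^3 + y^2*(-49*x - 100) + y*(-46*x^2 - 61*x + 164) - 56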